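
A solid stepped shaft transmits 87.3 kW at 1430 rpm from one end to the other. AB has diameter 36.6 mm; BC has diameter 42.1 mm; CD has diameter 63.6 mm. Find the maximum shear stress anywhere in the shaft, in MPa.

60.6 MPa

ω = 2π·1430/60 = 149.7 rad/s, so T = P/ω = 87.3×10³ / 149.7 = 583.0 N·m.
Under the same torque, τ_max = 16T/(πd³) is largest where d is smallest — segment AB (d = 36.6 mm).
τ_max = 16·583.0/(π·(0.0366)³) = 6.056×10^7 Pa.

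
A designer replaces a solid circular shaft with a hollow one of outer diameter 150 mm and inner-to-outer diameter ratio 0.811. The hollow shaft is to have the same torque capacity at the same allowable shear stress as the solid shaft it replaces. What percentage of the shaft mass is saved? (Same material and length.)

50.1 %

Equal τ_max and T ⇒ the solid shaft needs d_s³ = d_o³(1−k⁴), so d_s = 150·(1−0.811⁴)^(1/3) = 124.2 mm.
Area ratio A_h/A_s = d_o²(1−k²)/d_s² = (1−k²)/(1−k⁴)^(2/3) = 0.4994.
Mass saving = 1 − 0.4994 = 50.1 %.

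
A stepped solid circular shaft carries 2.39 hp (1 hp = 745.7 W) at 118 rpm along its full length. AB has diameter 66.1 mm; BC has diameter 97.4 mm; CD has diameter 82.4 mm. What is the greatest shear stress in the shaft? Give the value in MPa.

ω = 2π·118/60 = 12.36 rad/s, so T = P/ω = 2.39×745.7 / 12.36 = 144.2 N·m.
Under the same torque, τ_max = 16T/(πd³) is largest where d is smallest — segment AB (d = 66.1 mm).
τ_max = 16·144.2/(π·(0.0661)³) = 2.543×10^6 Pa.

2.54 MPa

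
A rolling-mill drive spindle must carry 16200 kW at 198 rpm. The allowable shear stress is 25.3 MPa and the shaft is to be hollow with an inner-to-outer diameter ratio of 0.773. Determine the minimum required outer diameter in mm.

ω = 2π·198/60 = 20.73 rad/s, so T = P/ω = 16200×10³ / 20.73 = 781300 N·m.
For a hollow shaft with d_i/d_o = 0.773: τ_max = 16T/(π d_o³ (1−k⁴)), so d_o = [16T/(π τ_allow (1−k⁴))]^(1/3) = [16·781300/(π·2.53×10^7·0.6430)]^(1/3) = 0.6254 m.

625 mm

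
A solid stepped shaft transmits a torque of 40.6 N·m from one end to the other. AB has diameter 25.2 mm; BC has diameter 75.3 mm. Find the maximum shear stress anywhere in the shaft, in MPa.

Under the same torque, τ_max = 16T/(πd³) is largest where d is smallest — segment AB (d = 25.2 mm).
τ_max = 16·40.60/(π·(0.0252)³) = 1.292×10^7 Pa.

12.9 MPa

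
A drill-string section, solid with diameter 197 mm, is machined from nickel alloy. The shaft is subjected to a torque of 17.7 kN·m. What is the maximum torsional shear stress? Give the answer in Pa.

1.18e7 Pa

J = πd⁴/32 = π(0.197)⁴/32 = 1.479×10^-4 m⁴.
τ_max = T·r/J = 17700 × 0.0985 / 1.479×10^-4 = 1.179×10^7 Pa.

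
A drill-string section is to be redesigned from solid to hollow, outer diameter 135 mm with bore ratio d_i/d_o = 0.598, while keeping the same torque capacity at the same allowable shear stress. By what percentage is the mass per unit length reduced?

29.6 %

Equal τ_max and T ⇒ the solid shaft needs d_s³ = d_o³(1−k⁴), so d_s = 135·(1−0.598⁴)^(1/3) = 129.0 mm.
Area ratio A_h/A_s = d_o²(1−k²)/d_s² = (1−k²)/(1−k⁴)^(2/3) = 0.7038.
Mass saving = 1 − 0.7038 = 29.6 %.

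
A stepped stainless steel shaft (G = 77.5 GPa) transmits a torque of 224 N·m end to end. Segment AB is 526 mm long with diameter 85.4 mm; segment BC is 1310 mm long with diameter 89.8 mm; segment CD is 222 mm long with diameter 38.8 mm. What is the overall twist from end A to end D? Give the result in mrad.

J_AB = π(0.0854)⁴/32 = 5.22×10^-6 m⁴; J_BC = π(0.0898)⁴/32 = 6.38×10^-6 m⁴; J_CD = π(0.0388)⁴/32 = 2.22×10^-7 m⁴.
θ = (T/G)·Σ L_i/J_i = (224.0/77.5×10⁹)·(0.526/5.22×10^-6 + 1.31/6.38×10^-6 + 0.222/2.22×10^-7) = 3.768×10^-3 rad.

3.77 mrad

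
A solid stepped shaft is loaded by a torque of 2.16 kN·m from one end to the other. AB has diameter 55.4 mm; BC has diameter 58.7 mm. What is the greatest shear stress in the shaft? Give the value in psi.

9380 psi

Under the same torque, τ_max = 16T/(πd³) is largest where d is smallest — segment AB (d = 55.4 mm).
τ_max = 16·2160/(π·(0.0554)³) = 6.470×10^7 Pa.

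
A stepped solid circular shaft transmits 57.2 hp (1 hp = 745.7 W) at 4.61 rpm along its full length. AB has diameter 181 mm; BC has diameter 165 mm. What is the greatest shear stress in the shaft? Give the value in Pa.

ω = 2π·4.61/60 = 0.4828 rad/s, so T = P/ω = 57.2×745.7 / 0.4828 = 88350 N·m.
Under the same torque, τ_max = 16T/(πd³) is largest where d is smallest — segment BC (d = 165 mm).
τ_max = 16·88350/(π·(0.165)³) = 1.002×10^8 Pa.

1.00e8 Pa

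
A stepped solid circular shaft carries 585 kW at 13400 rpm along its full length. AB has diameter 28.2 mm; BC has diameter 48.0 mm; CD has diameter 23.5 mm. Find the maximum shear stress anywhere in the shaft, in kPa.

164000 kPa

ω = 2π·13400/60 = 1403 rad/s, so T = P/ω = 585×10³ / 1403 = 416.9 N·m.
Under the same torque, τ_max = 16T/(πd³) is largest where d is smallest — segment CD (d = 23.5 mm).
τ_max = 16·416.9/(π·(0.0235)³) = 1.636×10^8 Pa.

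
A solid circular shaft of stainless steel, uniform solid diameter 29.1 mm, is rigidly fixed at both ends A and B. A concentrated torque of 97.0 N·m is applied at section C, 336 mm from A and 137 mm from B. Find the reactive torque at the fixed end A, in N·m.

With uniform GJ and both ends fixed, compatibility θ_AC = θ_CB gives T_A·a = T_B·b, together with T_A + T_B = T₀.
T_A = T₀·b/(a+b) = 97.00·137/473.0 = 28.10 N·m; T_B = 68.90 N·m.

28.1 N·m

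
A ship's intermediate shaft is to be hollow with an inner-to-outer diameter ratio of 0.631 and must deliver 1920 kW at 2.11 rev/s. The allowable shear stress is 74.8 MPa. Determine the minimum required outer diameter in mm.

227 mm

ω = 2π·2.11 = 13.26 rad/s, so T = P/ω = 1920×10³ / 13.26 = 144800 N·m.
For a hollow shaft with d_i/d_o = 0.631: τ_max = 16T/(π d_o³ (1−k⁴)), so d_o = [16T/(π τ_allow (1−k⁴))]^(1/3) = [16·144800/(π·7.48×10^7·0.8415)]^(1/3) = 0.2271 m.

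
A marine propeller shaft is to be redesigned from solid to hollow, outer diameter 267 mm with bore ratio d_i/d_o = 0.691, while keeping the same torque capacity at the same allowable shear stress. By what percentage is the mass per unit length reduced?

Equal τ_max and T ⇒ the solid shaft needs d_s³ = d_o³(1−k⁴), so d_s = 267·(1−0.691⁴)^(1/3) = 244.9 mm.
Area ratio A_h/A_s = d_o²(1−k²)/d_s² = (1−k²)/(1−k⁴)^(2/3) = 0.6209.
Mass saving = 1 − 0.6209 = 37.9 %.

37.9 %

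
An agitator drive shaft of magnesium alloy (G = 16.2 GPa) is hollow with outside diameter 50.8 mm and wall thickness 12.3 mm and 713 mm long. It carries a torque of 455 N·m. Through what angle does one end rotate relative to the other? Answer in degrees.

1.89°

J = π(d_o⁴ − d_i⁴)/32 = π(0.0508⁴ − 0.0262⁴)/32 = 6.076×10^-7 m⁴.
θ = T·L/(G·J) = 455.0 × 0.713 / (16.2×10⁹ × 6.076×10^-7) = 0.03296 rad.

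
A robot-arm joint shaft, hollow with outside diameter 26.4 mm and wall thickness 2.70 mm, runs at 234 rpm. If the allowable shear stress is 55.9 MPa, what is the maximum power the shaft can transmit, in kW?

J = π(d_o⁴ − d_i⁴)/32 = π(0.0264⁴ − 0.0210⁴)/32 = 2.860×10^-8 m⁴.
T_max = τ_allow·J/r = 5.59×10^7 × 2.860×10^-8 / 0.0132 = 121.1 N·m.
ω = 2π·234/60 = 24.50 rad/s, so P_max = T_max·ω = 2967 W.

2.97 kW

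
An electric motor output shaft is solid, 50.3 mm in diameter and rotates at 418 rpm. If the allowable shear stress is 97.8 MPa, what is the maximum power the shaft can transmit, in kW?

107 kW

J = πd⁴/32 = π(0.0503)⁴/32 = 6.285×10^-7 m⁴.
T_max = τ_allow·J/r = 9.78×10^7 × 6.285×10^-7 / 0.0251 = 2444 N·m.
ω = 2π·418/60 = 43.77 rad/s, so P_max = T_max·ω = 1.070×10^5 W.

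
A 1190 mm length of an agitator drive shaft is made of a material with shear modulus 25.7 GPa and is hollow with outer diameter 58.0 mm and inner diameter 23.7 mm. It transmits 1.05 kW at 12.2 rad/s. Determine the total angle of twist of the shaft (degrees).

0.211°

ω = 12.2 rad/s, so T = P/ω = 1.05×10³ / 12.20 = 86.07 N·m.
J = π(d_o⁴ − d_i⁴)/32 = π(0.0580⁴ − 0.0237⁴)/32 = 1.080×10^-6 m⁴.
θ = T·L/(G·J) = 86.07 × 1.19 / (25.7×10⁹ × 1.080×10^-6) = 3.690×10^-3 rad.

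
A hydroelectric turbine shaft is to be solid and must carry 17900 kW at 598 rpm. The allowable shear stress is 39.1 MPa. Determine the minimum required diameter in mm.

334 mm

ω = 2π·598/60 = 62.62 rad/s, so T = P/ω = 17900×10³ / 62.62 = 285800 N·m.
For a solid shaft τ_max = 16T/(πd³), so d = (16T/(π τ_allow))^(1/3) = (16·285800/(π·3.91×10^7))^(1/3) = 0.3339 m.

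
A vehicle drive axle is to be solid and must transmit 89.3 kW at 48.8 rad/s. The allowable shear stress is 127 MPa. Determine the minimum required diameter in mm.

41.9 mm

ω = 48.8 rad/s, so T = P/ω = 89.3×10³ / 48.80 = 1830 N·m.
For a solid shaft τ_max = 16T/(πd³), so d = (16T/(π τ_allow))^(1/3) = (16·1830/(π·1.27×10^8))^(1/3) = 0.04187 m.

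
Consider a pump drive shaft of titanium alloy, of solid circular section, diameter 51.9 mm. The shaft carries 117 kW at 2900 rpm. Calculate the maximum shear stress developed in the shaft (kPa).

14000 kPa

ω = 2π·2900/60 = 303.7 rad/s, so T = P/ω = 117×10³ / 303.7 = 385.3 N·m.
J = πd⁴/32 = π(0.0519)⁴/32 = 7.123×10^-7 m⁴.
τ_max = T·r/J = 385.3 × 0.0260 / 7.123×10^-7 = 1.404×10^7 Pa.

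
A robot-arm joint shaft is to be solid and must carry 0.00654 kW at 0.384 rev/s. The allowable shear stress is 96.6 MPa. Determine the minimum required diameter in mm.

ω = 2π·0.384 = 2.413 rad/s, so T = P/ω = 0.00654×10³ / 2.413 = 2.711 N·m.
For a solid shaft τ_max = 16T/(πd³), so d = (16T/(π τ_allow))^(1/3) = (16·2.711/(π·9.66×10^7))^(1/3) = 0.005228 m.

5.23 mm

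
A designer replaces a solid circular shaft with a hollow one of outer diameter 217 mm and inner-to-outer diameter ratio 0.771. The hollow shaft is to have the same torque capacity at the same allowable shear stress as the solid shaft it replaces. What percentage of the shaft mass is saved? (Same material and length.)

45.8 %

Equal τ_max and T ⇒ the solid shaft needs d_s³ = d_o³(1−k⁴), so d_s = 217·(1−0.771⁴)^(1/3) = 187.6 mm.
Area ratio A_h/A_s = d_o²(1−k²)/d_s² = (1−k²)/(1−k⁴)^(2/3) = 0.5423.
Mass saving = 1 − 0.5423 = 45.8 %.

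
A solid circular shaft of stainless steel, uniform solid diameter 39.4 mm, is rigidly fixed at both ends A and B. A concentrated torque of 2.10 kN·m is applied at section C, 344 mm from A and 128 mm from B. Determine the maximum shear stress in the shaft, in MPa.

127 MPa

With uniform GJ and both ends fixed, compatibility θ_AC = θ_CB gives T_A·a = T_B·b, together with T_A + T_B = T₀.
T_A = T₀·b/(a+b) = 2100·128/472.0 = 569.5 N·m; T_B = 1531 N·m.
τ in each portion: τ_AC = 4.74×10^7 Pa, τ_CB = 1.27×10^8 Pa; maximum is in CB.
τ_max = T_CB·r/J = 1531·0.0197/2.37×10^-7 = 1.274×10^8 Pa.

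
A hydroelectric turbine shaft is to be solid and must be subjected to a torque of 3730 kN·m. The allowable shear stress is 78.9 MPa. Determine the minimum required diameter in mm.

For a solid shaft τ_max = 16T/(πd³), so d = (16T/(π τ_allow))^(1/3) = (16·3.730e6/(π·7.89×10^7))^(1/3) = 0.6221 m.

622 mm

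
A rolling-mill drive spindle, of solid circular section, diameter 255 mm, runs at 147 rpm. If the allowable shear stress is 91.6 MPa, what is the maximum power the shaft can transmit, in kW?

J = πd⁴/32 = π(0.255)⁴/32 = 4.151×10^-4 m⁴.
T_max = τ_allow·J/r = 9.16×10^7 × 4.151×10^-4 / 0.128 = 298200 N·m.
ω = 2π·147/60 = 15.39 rad/s, so P_max = T_max·ω = 4.591×10^6 W.

4590 kW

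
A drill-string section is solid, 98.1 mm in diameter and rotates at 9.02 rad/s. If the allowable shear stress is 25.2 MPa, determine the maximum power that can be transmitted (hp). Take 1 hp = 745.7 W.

J = πd⁴/32 = π(0.0981)⁴/32 = 9.092×10^-6 m⁴.
T_max = τ_allow·J/r = 2.52×10^7 × 9.092×10^-6 / 0.0490 = 4671 N·m.
ω = 9.02 rad/s, so P_max = T_max·ω = 4.214×10^4 W.

56.5 hp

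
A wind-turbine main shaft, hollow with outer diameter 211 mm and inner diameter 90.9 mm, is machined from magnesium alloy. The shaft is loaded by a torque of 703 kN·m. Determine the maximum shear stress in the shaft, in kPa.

J = π(d_o⁴ − d_i⁴)/32 = π(0.211⁴ − 0.0909⁴)/32 = 1.879×10^-4 m⁴.
τ_max = T·r/J = 703000 × 0.105 / 1.879×10^-4 = 3.947×10^8 Pa.

395000 kPa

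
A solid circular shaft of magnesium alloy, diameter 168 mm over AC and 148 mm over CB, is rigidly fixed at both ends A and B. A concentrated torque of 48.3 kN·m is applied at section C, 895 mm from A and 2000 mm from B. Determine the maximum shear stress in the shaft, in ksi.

5.93 ksi

Compatibility: T_A·a/J_AC = T_B·b/J_CB with T_A + T_B = T₀.
J_AC = 7.82×10^-5 m⁴, J_CB = 4.71×10^-5 m⁴, so T_A = T₀·(J_AC/a)/((J_AC/a)+(J_CB/b)) = 38050 N·m, T_B = 10250 N·m.
τ in each portion: τ_AC = 4.09×10^7 Pa, τ_CB = 1.61×10^7 Pa; maximum is in AC.
τ_max = T_AC·r/J = 38050·0.0840/7.82×10^-5 = 4.086×10^7 Pa.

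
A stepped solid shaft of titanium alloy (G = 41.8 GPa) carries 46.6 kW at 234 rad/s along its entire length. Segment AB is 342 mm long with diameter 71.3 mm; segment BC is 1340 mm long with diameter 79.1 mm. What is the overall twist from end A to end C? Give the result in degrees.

ω = 234 rad/s, so T = P/ω = 46.6×10³ / 234.0 = 199.1 N·m.
J_AB = π(0.0713)⁴/32 = 2.54×10^-6 m⁴; J_BC = π(0.0791)⁴/32 = 3.84×10^-6 m⁴.
θ = (T/G)·Σ L_i/J_i = (199.1/41.8×10⁹)·(0.342/2.54×10^-6 + 1.34/3.84×10^-6) = 2.303×10^-3 rad.

0.132°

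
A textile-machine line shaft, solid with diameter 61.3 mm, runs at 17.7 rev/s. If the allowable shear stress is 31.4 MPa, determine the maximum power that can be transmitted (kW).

158 kW

J = πd⁴/32 = π(0.0613)⁴/32 = 1.386×10^-6 m⁴.
T_max = τ_allow·J/r = 3.14×10^7 × 1.386×10^-6 / 0.0307 = 1420 N·m.
ω = 2π·17.7 = 111.2 rad/s, so P_max = T_max·ω = 1.579×10^5 W.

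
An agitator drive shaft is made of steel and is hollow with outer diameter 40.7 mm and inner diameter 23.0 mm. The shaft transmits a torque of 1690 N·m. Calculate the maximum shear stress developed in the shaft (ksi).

20.6 ksi

J = π(d_o⁴ − d_i⁴)/32 = π(0.0407⁴ − 0.0230⁴)/32 = 2.419×10^-7 m⁴.
τ_max = T·r/J = 1690 × 0.0204 / 2.419×10^-7 = 1.422×10^8 Pa.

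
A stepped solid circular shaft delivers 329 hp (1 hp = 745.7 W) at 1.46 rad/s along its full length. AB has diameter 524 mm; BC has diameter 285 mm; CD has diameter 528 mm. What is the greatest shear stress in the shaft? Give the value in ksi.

ω = 1.46 rad/s, so T = P/ω = 329×745.7 / 1.460 = 168000 N·m.
Under the same torque, τ_max = 16T/(πd³) is largest where d is smallest — segment BC (d = 285 mm).
τ_max = 16·168000/(π·(0.285)³) = 3.697×10^7 Pa.

5.36 ksi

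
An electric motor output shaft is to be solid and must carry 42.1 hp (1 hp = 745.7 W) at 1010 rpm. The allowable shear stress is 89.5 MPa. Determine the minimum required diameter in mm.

ω = 2π·1010/60 = 105.8 rad/s, so T = P/ω = 42.1×745.7 / 105.8 = 296.8 N·m.
For a solid shaft τ_max = 16T/(πd³), so d = (16T/(π τ_allow))^(1/3) = (16·296.8/(π·8.95×10^7))^(1/3) = 0.02566 m.

25.7 mm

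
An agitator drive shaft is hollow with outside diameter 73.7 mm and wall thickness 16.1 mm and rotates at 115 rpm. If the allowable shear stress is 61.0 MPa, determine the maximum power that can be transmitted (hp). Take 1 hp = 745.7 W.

69.6 hp

J = π(d_o⁴ − d_i⁴)/32 = π(0.0737⁴ − 0.0415⁴)/32 = 2.605×10^-6 m⁴.
T_max = τ_allow·J/r = 6.10×10^7 × 2.605×10^-6 / 0.0369 = 4313 N·m.
ω = 2π·115/60 = 12.04 rad/s, so P_max = T_max·ω = 5.194×10^4 W.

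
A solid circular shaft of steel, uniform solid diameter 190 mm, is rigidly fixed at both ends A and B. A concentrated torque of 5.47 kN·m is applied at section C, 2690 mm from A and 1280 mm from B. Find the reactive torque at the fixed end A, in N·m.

With uniform GJ and both ends fixed, compatibility θ_AC = θ_CB gives T_A·a = T_B·b, together with T_A + T_B = T₀.
T_A = T₀·b/(a+b) = 5470·1280/3970 = 1764 N·m; T_B = 3706 N·m.

1760 N·m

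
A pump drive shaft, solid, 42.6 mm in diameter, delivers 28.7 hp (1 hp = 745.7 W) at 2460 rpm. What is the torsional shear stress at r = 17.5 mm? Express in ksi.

0.652 ksi

ω = 2π·2460/60 = 257.6 rad/s, so T = P/ω = 28.7×745.7 / 257.6 = 83.08 N·m.
J = πd⁴/32 = π(0.0426)⁴/32 = 3.233×10^-7 m⁴.
Shear stress varies linearly with radius: τ = T·r/J = 83.08 × 0.0175 / 3.233×10^-7 = 4.497×10^6 Pa.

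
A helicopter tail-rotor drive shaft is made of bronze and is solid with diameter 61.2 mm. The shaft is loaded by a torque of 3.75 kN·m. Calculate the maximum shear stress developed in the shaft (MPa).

83.3 MPa

J = πd⁴/32 = π(0.0612)⁴/32 = 1.377×10^-6 m⁴.
τ_max = T·r/J = 3750 × 0.0306 / 1.377×10^-6 = 8.332×10^7 Pa.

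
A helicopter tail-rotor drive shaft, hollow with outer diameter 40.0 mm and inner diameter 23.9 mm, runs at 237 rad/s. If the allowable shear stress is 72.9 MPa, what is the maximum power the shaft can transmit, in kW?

J = π(d_o⁴ − d_i⁴)/32 = π(0.0400⁴ − 0.0239⁴)/32 = 2.193×10^-7 m⁴.
T_max = τ_allow·J/r = 7.29×10^7 × 2.193×10^-7 / 0.0200 = 799.3 N·m.
ω = 237 rad/s, so P_max = T_max·ω = 1.894×10^5 W.

189 kW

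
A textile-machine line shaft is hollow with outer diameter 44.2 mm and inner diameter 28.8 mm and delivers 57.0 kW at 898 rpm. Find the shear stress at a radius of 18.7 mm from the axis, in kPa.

ω = 2π·898/60 = 94.04 rad/s, so T = P/ω = 57.0×10³ / 94.04 = 606.1 N·m.
J = π(d_o⁴ − d_i⁴)/32 = π(0.0442⁴ − 0.0288⁴)/32 = 3.072×10^-7 m⁴.
Shear stress varies linearly with radius: τ = T·r/J = 606.1 × 0.0187 / 3.072×10^-7 = 3.690×10^7 Pa.

36900 kPa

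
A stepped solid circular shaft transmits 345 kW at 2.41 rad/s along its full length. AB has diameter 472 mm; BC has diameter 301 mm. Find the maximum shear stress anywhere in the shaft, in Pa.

2.67e7 Pa

ω = 2.41 rad/s, so T = P/ω = 345×10³ / 2.410 = 143200 N·m.
Under the same torque, τ_max = 16T/(πd³) is largest where d is smallest — segment BC (d = 301 mm).
τ_max = 16·143200/(π·(0.301)³) = 2.673×10^7 Pa.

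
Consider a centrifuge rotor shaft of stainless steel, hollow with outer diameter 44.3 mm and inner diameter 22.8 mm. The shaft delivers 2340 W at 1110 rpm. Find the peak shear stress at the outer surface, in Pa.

1.27e6 Pa

ω = 2π·1110/60 = 116.2 rad/s, so T = P/ω = 2340 / 116.2 = 20.13 N·m.
J = π(d_o⁴ − d_i⁴)/32 = π(0.0443⁴ − 0.0228⁴)/32 = 3.516×10^-7 m⁴.
τ_max = T·r/J = 20.13 × 0.0221 / 3.516×10^-7 = 1.268×10^6 Pa.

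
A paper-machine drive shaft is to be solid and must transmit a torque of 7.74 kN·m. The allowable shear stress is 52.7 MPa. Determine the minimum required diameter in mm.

90.8 mm

For a solid shaft τ_max = 16T/(πd³), so d = (16T/(π τ_allow))^(1/3) = (16·7740/(π·5.27×10^7))^(1/3) = 0.09078 m.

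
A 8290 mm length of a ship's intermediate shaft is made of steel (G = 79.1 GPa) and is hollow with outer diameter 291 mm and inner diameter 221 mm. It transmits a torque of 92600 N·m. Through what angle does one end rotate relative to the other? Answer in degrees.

J = π(d_o⁴ − d_i⁴)/32 = π(0.291⁴ − 0.221⁴)/32 = 4.698×10^-4 m⁴.
θ = T·L/(G·J) = 92600 × 8.29 / (79.1×10⁹ × 4.698×10^-4) = 0.02066 rad.

1.18°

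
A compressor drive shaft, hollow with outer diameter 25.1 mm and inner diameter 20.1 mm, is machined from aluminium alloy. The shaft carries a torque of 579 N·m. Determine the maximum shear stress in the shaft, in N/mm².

J = π(d_o⁴ − d_i⁴)/32 = π(0.0251⁴ − 0.0201⁴)/32 = 2.294×10^-8 m⁴.
τ_max = T·r/J = 579.0 × 0.0126 / 2.294×10^-8 = 3.167×10^8 Pa.

317 N/mm²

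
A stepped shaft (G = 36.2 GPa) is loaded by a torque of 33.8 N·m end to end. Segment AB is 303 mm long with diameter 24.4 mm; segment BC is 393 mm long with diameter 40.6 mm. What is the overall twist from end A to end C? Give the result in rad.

0.00951 rad

J_AB = π(0.0244)⁴/32 = 3.48×10^-8 m⁴; J_BC = π(0.0406)⁴/32 = 2.67×10^-7 m⁴.
θ = (T/G)·Σ L_i/J_i = (33.80/36.2×10⁹)·(0.303/3.48×10^-8 + 0.393/2.67×10^-7) = 9.506×10^-3 rad.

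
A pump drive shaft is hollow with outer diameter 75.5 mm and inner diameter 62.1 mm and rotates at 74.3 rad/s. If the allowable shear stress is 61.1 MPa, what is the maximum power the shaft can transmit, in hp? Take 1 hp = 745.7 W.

279 hp

J = π(d_o⁴ − d_i⁴)/32 = π(0.0755⁴ − 0.0621⁴)/32 = 1.730×10^-6 m⁴.
T_max = τ_allow·J/r = 6.11×10^7 × 1.730×10^-6 / 0.0377 = 2800 N·m.
ω = 74.3 rad/s, so P_max = T_max·ω = 2.080×10^5 W.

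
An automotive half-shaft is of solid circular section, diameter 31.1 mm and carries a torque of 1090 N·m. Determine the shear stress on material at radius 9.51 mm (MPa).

113 MPa

J = πd⁴/32 = π(0.0311)⁴/32 = 9.184×10^-8 m⁴.
Shear stress varies linearly with radius: τ = T·r/J = 1090 × 0.00951 / 9.184×10^-8 = 1.129×10^8 Pa.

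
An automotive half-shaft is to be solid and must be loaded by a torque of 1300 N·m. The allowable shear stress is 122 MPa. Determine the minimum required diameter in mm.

For a solid shaft τ_max = 16T/(πd³), so d = (16T/(π τ_allow))^(1/3) = (16·1300/(π·1.22×10^8))^(1/3) = 0.03786 m.

37.9 mm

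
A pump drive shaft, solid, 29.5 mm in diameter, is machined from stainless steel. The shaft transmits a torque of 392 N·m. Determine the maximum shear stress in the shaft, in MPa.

77.8 MPa

J = πd⁴/32 = π(0.0295)⁴/32 = 7.435×10^-8 m⁴.
τ_max = T·r/J = 392.0 × 0.0147 / 7.435×10^-8 = 7.777×10^7 Pa.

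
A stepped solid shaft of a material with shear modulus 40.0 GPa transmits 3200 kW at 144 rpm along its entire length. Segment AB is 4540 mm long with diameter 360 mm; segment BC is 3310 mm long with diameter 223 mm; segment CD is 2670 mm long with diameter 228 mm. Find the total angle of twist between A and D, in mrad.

ω = 2π·144/60 = 15.08 rad/s, so T = P/ω = 3200×10³ / 15.08 = 212200 N·m.
J_AB = π(0.360)⁴/32 = 1.65×10^-3 m⁴; J_BC = π(0.223)⁴/32 = 2.43×10^-4 m⁴; J_CD = π(0.228)⁴/32 = 2.65×10^-4 m⁴.
θ = (T/G)·Σ L_i/J_i = (212200/40.0×10⁹)·(4.54/1.65×10^-3 + 3.31/2.43×10^-4 + 2.67/2.65×10^-4) = 0.1403 rad.

140 mrad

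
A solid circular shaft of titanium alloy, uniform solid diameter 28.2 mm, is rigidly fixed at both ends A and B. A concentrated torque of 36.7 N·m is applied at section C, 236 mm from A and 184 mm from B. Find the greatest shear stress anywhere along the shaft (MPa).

4.68 MPa

With uniform GJ and both ends fixed, compatibility θ_AC = θ_CB gives T_A·a = T_B·b, together with T_A + T_B = T₀.
T_A = T₀·b/(a+b) = 36.70·184/420.0 = 16.08 N·m; T_B = 20.62 N·m.
τ in each portion: τ_AC = 3.65×10^6 Pa, τ_CB = 4.68×10^6 Pa; maximum is in CB.
τ_max = T_CB·r/J = 20.62·0.0141/6.21×10^-8 = 4.683×10^6 Pa.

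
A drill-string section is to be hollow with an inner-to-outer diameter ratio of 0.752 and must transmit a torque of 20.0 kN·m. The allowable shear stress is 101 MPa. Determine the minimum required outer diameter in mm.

114 mm

For a hollow shaft with d_i/d_o = 0.752: τ_max = 16T/(π d_o³ (1−k⁴)), so d_o = [16T/(π τ_allow (1−k⁴))]^(1/3) = [16·20000/(π·1.01×10^8·0.6802)]^(1/3) = 0.1140 m.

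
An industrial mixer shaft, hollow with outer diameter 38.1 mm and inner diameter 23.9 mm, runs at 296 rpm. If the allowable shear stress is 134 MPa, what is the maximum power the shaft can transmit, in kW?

J = π(d_o⁴ − d_i⁴)/32 = π(0.0381⁴ − 0.0239⁴)/32 = 1.748×10^-7 m⁴.
T_max = τ_allow·J/r = 1.34×10^8 × 1.748×10^-7 / 0.0191 = 1230 N·m.
ω = 2π·296/60 = 31.00 rad/s, so P_max = T_max·ω = 3.812×10^4 W.

38.1 kW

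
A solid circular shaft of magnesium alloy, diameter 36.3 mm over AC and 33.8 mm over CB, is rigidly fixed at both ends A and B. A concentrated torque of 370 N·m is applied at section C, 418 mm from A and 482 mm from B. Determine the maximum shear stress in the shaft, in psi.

Compatibility: T_A·a/J_AC = T_B·b/J_CB with T_A + T_B = T₀.
J_AC = 1.70×10^-7 m⁴, J_CB = 1.28×10^-7 m⁴, so T_A = T₀·(J_AC/a)/((J_AC/a)+(J_CB/b)) = 224.0 N·m, T_B = 146.0 N·m.
τ in each portion: τ_AC = 2.38×10^7 Pa, τ_CB = 1.93×10^7 Pa; maximum is in AC.
τ_max = T_AC·r/J = 224.0·0.0181/1.70×10^-7 = 2.385×10^7 Pa.

3460 psi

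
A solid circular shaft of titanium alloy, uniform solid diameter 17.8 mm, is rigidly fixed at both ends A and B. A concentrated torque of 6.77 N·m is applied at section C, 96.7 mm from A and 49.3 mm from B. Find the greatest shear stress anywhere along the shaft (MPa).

4.05 MPa

With uniform GJ and both ends fixed, compatibility θ_AC = θ_CB gives T_A·a = T_B·b, together with T_A + T_B = T₀.
T_A = T₀·b/(a+b) = 6.770·49.3/146.0 = 2.286 N·m; T_B = 4.484 N·m.
τ in each portion: τ_AC = 2.06×10^6 Pa, τ_CB = 4.05×10^6 Pa; maximum is in CB.
τ_max = T_CB·r/J = 4.484·0.00890/9.86×10^-9 = 4.049×10^6 Pa.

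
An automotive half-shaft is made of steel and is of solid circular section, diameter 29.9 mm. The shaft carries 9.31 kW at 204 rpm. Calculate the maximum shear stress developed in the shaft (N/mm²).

83.0 N/mm²

ω = 2π·204/60 = 21.36 rad/s, so T = P/ω = 9.31×10³ / 21.36 = 435.8 N·m.
J = πd⁴/32 = π(0.0299)⁴/32 = 7.847×10^-8 m⁴.
τ_max = T·r/J = 435.8 × 0.0149 / 7.847×10^-8 = 8.303×10^7 Pa.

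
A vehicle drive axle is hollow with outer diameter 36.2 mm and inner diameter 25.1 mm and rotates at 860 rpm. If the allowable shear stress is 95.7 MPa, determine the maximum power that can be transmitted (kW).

J = π(d_o⁴ − d_i⁴)/32 = π(0.0362⁴ − 0.0251⁴)/32 = 1.296×10^-7 m⁴.
T_max = τ_allow·J/r = 9.57×10^7 × 1.296×10^-7 / 0.0181 = 685.4 N·m.
ω = 2π·860/60 = 90.06 rad/s, so P_max = T_max·ω = 6.172×10^4 W.

61.7 kW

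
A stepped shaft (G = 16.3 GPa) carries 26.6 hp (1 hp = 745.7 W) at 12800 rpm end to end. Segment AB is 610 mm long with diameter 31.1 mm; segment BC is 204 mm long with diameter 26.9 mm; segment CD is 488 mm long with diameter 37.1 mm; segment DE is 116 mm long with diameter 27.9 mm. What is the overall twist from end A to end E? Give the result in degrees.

ω = 2π·12800/60 = 1340 rad/s, so T = P/ω = 26.6×745.7 / 1340 = 14.80 N·m.
J_AB = π(0.0311)⁴/32 = 9.18×10^-8 m⁴; J_BC = π(0.0269)⁴/32 = 5.14×10^-8 m⁴; J_CD = π(0.0371)⁴/32 = 1.86×10^-7 m⁴; J_DE = π(0.0279)⁴/32 = 5.95×10^-8 m⁴.
θ = (T/G)·Σ L_i/J_i = (14.80/16.3×10⁹)·(0.610/9.18×10^-8 + 0.204/5.14×10^-8 + 0.488/1.86×10^-7 + 0.116/5.95×10^-8) = 0.01379 rad.

0.790°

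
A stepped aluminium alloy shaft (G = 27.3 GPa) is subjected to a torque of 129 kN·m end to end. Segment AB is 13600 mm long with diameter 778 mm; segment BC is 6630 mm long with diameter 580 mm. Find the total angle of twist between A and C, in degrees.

0.264°

J_AB = π(0.778)⁴/32 = 0.0360 m⁴; J_BC = π(0.580)⁴/32 = 0.0111 m⁴.
θ = (T/G)·Σ L_i/J_i = (129000/27.3×10⁹)·(13.6/0.0360 + 6.63/0.0111) = 4.607×10^-3 rad.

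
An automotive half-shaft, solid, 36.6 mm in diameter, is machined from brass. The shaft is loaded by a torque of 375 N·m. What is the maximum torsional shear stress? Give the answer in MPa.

J = πd⁴/32 = π(0.0366)⁴/32 = 1.762×10^-7 m⁴.
τ_max = T·r/J = 375.0 × 0.0183 / 1.762×10^-7 = 3.895×10^7 Pa.

39.0 MPa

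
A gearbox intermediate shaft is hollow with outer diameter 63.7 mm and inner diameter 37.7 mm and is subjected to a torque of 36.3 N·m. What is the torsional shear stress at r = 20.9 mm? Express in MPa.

0.535 MPa

J = π(d_o⁴ − d_i⁴)/32 = π(0.0637⁴ − 0.0377⁴)/32 = 1.418×10^-6 m⁴.
Shear stress varies linearly with radius: τ = T·r/J = 36.30 × 0.0209 / 1.418×10^-6 = 5.350×10^5 Pa.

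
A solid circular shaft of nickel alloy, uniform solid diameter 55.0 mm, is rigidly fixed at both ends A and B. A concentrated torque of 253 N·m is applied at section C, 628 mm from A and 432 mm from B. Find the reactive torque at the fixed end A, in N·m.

103 N·m

With uniform GJ and both ends fixed, compatibility θ_AC = θ_CB gives T_A·a = T_B·b, together with T_A + T_B = T₀.
T_A = T₀·b/(a+b) = 253.0·432/1060 = 103.1 N·m; T_B = 149.9 N·m.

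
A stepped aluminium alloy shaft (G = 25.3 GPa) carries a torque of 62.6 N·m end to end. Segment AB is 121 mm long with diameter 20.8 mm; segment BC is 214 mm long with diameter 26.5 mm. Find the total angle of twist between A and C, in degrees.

J_AB = π(0.0208)⁴/32 = 1.84×10^-8 m⁴; J_BC = π(0.0265)⁴/32 = 4.84×10^-8 m⁴.
θ = (T/G)·Σ L_i/J_i = (62.60/25.3×10⁹)·(0.121/1.84×10^-8 + 0.214/4.84×10^-8) = 0.02723 rad.

1.56°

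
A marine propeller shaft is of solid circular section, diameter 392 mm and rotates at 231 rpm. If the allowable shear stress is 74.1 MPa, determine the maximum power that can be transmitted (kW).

21200 kW

J = πd⁴/32 = π(0.392)⁴/32 = 2.318×10^-3 m⁴.
T_max = τ_allow·J/r = 7.41×10^7 × 2.318×10^-3 / 0.196 = 876400 N·m.
ω = 2π·231/60 = 24.19 rad/s, so P_max = T_max·ω = 2.120×10^7 W.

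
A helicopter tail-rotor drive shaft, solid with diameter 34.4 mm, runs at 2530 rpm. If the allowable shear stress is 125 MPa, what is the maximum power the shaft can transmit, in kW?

265 kW

J = πd⁴/32 = π(0.0344)⁴/32 = 1.375×10^-7 m⁴.
T_max = τ_allow·J/r = 1.25×10^8 × 1.375×10^-7 / 0.0172 = 999.1 N·m.
ω = 2π·2530/60 = 264.9 rad/s, so P_max = T_max·ω = 2.647×10^5 W.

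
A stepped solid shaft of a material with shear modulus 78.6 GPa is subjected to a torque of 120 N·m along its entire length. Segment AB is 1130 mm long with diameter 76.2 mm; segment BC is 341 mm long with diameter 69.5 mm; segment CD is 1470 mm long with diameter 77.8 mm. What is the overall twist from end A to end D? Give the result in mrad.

1.37 mrad

J_AB = π(0.0762)⁴/32 = 3.31×10^-6 m⁴; J_BC = π(0.0695)⁴/32 = 2.29×10^-6 m⁴; J_CD = π(0.0778)⁴/32 = 3.60×10^-6 m⁴.
θ = (T/G)·Σ L_i/J_i = (120.0/78.6×10⁹)·(1.13/3.31×10^-6 + 0.341/2.29×10^-6 + 1.47/3.60×10^-6) = 1.372×10^-3 rad.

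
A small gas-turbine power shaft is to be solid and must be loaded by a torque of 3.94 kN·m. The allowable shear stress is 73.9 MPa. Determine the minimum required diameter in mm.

For a solid shaft τ_max = 16T/(πd³), so d = (16T/(π τ_allow))^(1/3) = (16·3940/(π·7.39×10^7))^(1/3) = 0.06476 m.

64.8 mm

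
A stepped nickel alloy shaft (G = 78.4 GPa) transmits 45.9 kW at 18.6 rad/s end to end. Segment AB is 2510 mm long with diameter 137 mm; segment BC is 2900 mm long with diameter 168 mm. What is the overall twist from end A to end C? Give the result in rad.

0.00345 rad

ω = 18.6 rad/s, so T = P/ω = 45.9×10³ / 18.60 = 2468 N·m.
J_AB = π(0.137)⁴/32 = 3.46×10^-5 m⁴; J_BC = π(0.168)⁴/32 = 7.82×10^-5 m⁴.
θ = (T/G)·Σ L_i/J_i = (2468/78.4×10⁹)·(2.51/3.46×10^-5 + 2.90/7.82×10^-5) = 3.452×10^-3 rad.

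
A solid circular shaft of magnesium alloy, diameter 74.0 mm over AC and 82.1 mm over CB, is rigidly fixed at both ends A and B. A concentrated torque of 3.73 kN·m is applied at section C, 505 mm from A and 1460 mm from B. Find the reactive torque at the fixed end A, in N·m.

2450 N·m

Compatibility: T_A·a/J_AC = T_B·b/J_CB with T_A + T_B = T₀.
J_AC = 2.94×10^-6 m⁴, J_CB = 4.46×10^-6 m⁴, so T_A = T₀·(J_AC/a)/((J_AC/a)+(J_CB/b)) = 2447 N·m, T_B = 1283 N·m.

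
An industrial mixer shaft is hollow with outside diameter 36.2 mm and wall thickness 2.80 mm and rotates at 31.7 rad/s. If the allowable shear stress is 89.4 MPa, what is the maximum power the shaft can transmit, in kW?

12.9 kW

J = π(d_o⁴ − d_i⁴)/32 = π(0.0362⁴ − 0.0306⁴)/32 = 8.251×10^-8 m⁴.
T_max = τ_allow·J/r = 8.94×10^7 × 8.251×10^-8 / 0.0181 = 407.6 N·m.
ω = 31.7 rad/s, so P_max = T_max·ω = 1.292×10^4 W.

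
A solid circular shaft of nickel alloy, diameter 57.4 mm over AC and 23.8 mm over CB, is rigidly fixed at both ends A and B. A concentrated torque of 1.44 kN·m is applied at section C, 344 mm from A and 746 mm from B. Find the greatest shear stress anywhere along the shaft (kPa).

Compatibility: T_A·a/J_AC = T_B·b/J_CB with T_A + T_B = T₀.
J_AC = 1.07×10^-6 m⁴, J_CB = 3.15×10^-8 m⁴, so T_A = T₀·(J_AC/a)/((J_AC/a)+(J_CB/b)) = 1421 N·m, T_B = 19.36 N·m.
τ in each portion: τ_AC = 3.83×10^7 Pa, τ_CB = 7.31×10^6 Pa; maximum is in AC.
τ_max = T_AC·r/J = 1421·0.0287/1.07×10^-6 = 3.826×10^7 Pa.

38300 kPa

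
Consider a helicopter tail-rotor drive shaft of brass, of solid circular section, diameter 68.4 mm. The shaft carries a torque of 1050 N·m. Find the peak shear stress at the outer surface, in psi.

2420 psi

J = πd⁴/32 = π(0.0684)⁴/32 = 2.149×10^-6 m⁴.
τ_max = T·r/J = 1050 × 0.0342 / 2.149×10^-6 = 1.671×10^7 Pa.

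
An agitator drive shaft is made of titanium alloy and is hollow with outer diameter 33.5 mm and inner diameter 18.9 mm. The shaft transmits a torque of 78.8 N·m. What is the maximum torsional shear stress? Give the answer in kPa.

11900 kPa

J = π(d_o⁴ − d_i⁴)/32 = π(0.0335⁴ − 0.0189⁴)/32 = 1.111×10^-7 m⁴.
τ_max = T·r/J = 78.80 × 0.0168 / 1.111×10^-7 = 1.188×10^7 Pa.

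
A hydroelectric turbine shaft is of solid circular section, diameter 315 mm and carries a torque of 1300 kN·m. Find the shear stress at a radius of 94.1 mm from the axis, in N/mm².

J = πd⁴/32 = π(0.315)⁴/32 = 9.666×10^-4 m⁴.
Shear stress varies linearly with radius: τ = T·r/J = 1.300e6 × 0.0941 / 9.666×10^-4 = 1.266×10^8 Pa.

127 N/mm²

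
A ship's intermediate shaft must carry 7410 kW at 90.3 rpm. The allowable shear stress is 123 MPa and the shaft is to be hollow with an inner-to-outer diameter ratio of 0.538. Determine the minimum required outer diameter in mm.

328 mm

ω = 2π·90.3/60 = 9.456 rad/s, so T = P/ω = 7410×10³ / 9.456 = 783600 N·m.
For a hollow shaft with d_i/d_o = 0.538: τ_max = 16T/(π d_o³ (1−k⁴)), so d_o = [16T/(π τ_allow (1−k⁴))]^(1/3) = [16·783600/(π·1.23×10^8·0.9162)]^(1/3) = 0.3284 m.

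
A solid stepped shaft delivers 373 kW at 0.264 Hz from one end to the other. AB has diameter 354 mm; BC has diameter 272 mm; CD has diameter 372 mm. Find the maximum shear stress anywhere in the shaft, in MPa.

56.9 MPa

ω = 2π·0.264 = 1.659 rad/s, so T = P/ω = 373×10³ / 1.659 = 224900 N·m.
Under the same torque, τ_max = 16T/(πd³) is largest where d is smallest — segment BC (d = 272 mm).
τ_max = 16·224900/(π·(0.272)³) = 5.691×10^7 Pa.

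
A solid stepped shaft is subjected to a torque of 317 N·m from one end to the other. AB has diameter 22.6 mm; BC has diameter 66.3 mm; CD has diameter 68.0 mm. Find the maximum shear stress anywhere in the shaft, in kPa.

Under the same torque, τ_max = 16T/(πd³) is largest where d is smallest — segment AB (d = 22.6 mm).
τ_max = 16·317.0/(π·(0.0226)³) = 1.399×10^8 Pa.

140000 kPa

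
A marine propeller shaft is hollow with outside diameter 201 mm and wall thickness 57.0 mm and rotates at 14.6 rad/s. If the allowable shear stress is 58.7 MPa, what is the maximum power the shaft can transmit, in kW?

1320 kW

J = π(d_o⁴ − d_i⁴)/32 = π(0.201⁴ − 0.0870⁴)/32 = 1.546×10^-4 m⁴.
T_max = τ_allow·J/r = 5.87×10^7 × 1.546×10^-4 / 0.101 = 90310 N·m.
ω = 14.6 rad/s, so P_max = T_max·ω = 1.319×10^6 W.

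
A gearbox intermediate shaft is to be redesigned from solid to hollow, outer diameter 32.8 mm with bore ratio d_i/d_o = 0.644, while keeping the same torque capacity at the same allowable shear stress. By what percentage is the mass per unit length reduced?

33.6 %

Equal τ_max and T ⇒ the solid shaft needs d_s³ = d_o³(1−k⁴), so d_s = 32.8·(1−0.644⁴)^(1/3) = 30.80 mm.
Area ratio A_h/A_s = d_o²(1−k²)/d_s² = (1−k²)/(1−k⁴)^(2/3) = 0.6637.
Mass saving = 1 − 0.6637 = 33.6 %.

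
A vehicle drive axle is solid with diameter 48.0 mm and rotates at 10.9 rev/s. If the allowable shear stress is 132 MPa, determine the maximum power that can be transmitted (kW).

J = πd⁴/32 = π(0.0480)⁴/32 = 5.212×10^-7 m⁴.
T_max = τ_allow·J/r = 1.32×10^8 × 5.212×10^-7 / 0.0240 = 2866 N·m.
ω = 2π·10.9 = 68.49 rad/s, so P_max = T_max·ω = 1.963×10^5 W.

196 kW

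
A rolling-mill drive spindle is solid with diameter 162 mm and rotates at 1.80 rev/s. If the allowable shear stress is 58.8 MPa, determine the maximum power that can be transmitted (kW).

J = πd⁴/32 = π(0.162)⁴/32 = 6.762×10^-5 m⁴.
T_max = τ_allow·J/r = 5.88×10^7 × 6.762×10^-5 / 0.0810 = 49090 N·m.
ω = 2π·1.80 = 11.31 rad/s, so P_max = T_max·ω = 5.551×10^5 W.

555 kW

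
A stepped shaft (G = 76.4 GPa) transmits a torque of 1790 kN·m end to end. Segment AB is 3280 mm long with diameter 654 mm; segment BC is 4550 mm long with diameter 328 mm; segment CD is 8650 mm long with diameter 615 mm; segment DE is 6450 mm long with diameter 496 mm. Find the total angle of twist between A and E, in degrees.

7.90°

J_AB = π(0.654)⁴/32 = 0.0180 m⁴; J_BC = π(0.328)⁴/32 = 1.14×10^-3 m⁴; J_CD = π(0.615)⁴/32 = 0.0140 m⁴; J_DE = π(0.496)⁴/32 = 5.94×10^-3 m⁴.
θ = (T/G)·Σ L_i/J_i = (1.790e6/76.4×10⁹)·(3.28/0.0180 + 4.55/1.14×10^-3 + 8.65/0.0140 + 6.45/5.94×10^-3) = 0.1380 rad.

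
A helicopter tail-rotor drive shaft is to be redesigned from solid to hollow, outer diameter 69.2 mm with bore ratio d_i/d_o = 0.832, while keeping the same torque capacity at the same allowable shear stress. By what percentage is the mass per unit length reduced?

Equal τ_max and T ⇒ the solid shaft needs d_s³ = d_o³(1−k⁴), so d_s = 69.2·(1−0.832⁴)^(1/3) = 55.68 mm.
Area ratio A_h/A_s = d_o²(1−k²)/d_s² = (1−k²)/(1−k⁴)^(2/3) = 0.4755.
Mass saving = 1 − 0.4755 = 52.5 %.

52.5 %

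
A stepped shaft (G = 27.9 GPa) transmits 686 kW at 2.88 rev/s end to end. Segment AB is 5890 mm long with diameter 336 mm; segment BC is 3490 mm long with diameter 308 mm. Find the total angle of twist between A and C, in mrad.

11.8 mrad

ω = 2π·2.88 = 18.10 rad/s, so T = P/ω = 686×10³ / 18.10 = 37910 N·m.
J_AB = π(0.336)⁴/32 = 1.25×10^-3 m⁴; J_BC = π(0.308)⁴/32 = 8.83×10^-4 m⁴.
θ = (T/G)·Σ L_i/J_i = (37910/27.9×10⁹)·(5.89/1.25×10^-3 + 3.49/8.83×10^-4) = 0.01176 rad.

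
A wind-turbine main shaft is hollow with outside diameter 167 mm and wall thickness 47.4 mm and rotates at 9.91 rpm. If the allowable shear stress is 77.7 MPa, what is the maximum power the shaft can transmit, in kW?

J = π(d_o⁴ − d_i⁴)/32 = π(0.167⁴ − 0.0722⁴)/32 = 7.369×10^-5 m⁴.
T_max = τ_allow·J/r = 7.77×10^7 × 7.369×10^-5 / 0.0835 = 68570 N·m.
ω = 2π·9.91/60 = 1.038 rad/s, so P_max = T_max·ω = 7.116×10^4 W.

71.2 kW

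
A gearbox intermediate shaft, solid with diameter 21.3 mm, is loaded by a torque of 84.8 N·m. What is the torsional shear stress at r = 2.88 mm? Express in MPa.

J = πd⁴/32 = π(0.0213)⁴/32 = 2.021×10^-8 m⁴.
Shear stress varies linearly with radius: τ = T·r/J = 84.80 × 0.00288 / 2.021×10^-8 = 1.209×10^7 Pa.

12.1 MPa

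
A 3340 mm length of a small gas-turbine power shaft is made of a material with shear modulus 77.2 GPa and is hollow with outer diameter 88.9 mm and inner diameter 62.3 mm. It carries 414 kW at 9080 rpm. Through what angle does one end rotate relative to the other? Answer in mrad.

4.05 mrad

ω = 2π·9080/60 = 950.9 rad/s, so T = P/ω = 414×10³ / 950.9 = 435.4 N·m.
J = π(d_o⁴ − d_i⁴)/32 = π(0.0889⁴ − 0.0623⁴)/32 = 4.653×10^-6 m⁴.
θ = T·L/(G·J) = 435.4 × 3.34 / (77.2×10⁹ × 4.653×10^-6) = 4.048×10^-3 rad.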